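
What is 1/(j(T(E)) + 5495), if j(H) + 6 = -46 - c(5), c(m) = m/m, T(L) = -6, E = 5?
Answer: 1/5442 ≈ 0.00018376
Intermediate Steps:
c(m) = 1
j(H) = -53 (j(H) = -6 + (-46 - 1*1) = -6 + (-46 - 1) = -6 - 47 = -53)
1/(j(T(E)) + 5495) = 1/(-53 + 5495) = 1/5442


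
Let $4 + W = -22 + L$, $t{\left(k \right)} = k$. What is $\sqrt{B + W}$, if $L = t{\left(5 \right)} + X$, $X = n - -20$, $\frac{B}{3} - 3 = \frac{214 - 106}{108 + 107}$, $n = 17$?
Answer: $\frac{\sqrt{1225285}}{215} \approx 5.1485$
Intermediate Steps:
$B = \frac{2259}{215}$ ($B = 9 + 3 \frac{214 - 106}{108 + 107} = 9 + 3 \cdot \frac{108}{215} = 9 + \frac{324}{215} = \frac{2259}{215} \approx 10.507$)
$X = 37$ ($X = 17 - -20 = 17 + 20 = 37$)
$L = 42$ ($L = 5 + 37 = 42$)
$W = 16$ ($W = -4 + \left(-22 + 42\right) = -4 + 20 = 16$)
$\sqrt{B + W} = \sqrt{\frac{2259}{215} + 16} = \sqrt{\frac{5699}{215}} = \frac{\sqrt{1225285}}{215}$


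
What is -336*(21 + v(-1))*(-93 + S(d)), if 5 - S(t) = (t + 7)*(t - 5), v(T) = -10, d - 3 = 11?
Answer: 1023792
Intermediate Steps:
d = 14 (d = 3 + 11 = 14)
S(t) = 5 - (-5 + t)*(7 + t) (S(t) = 5 - (t + 7)*(t - 5) = 5 - (7 + t)*(-5 + t) = 5 - (-5 + t)*(7 + t))
-336*(21 + v(-1))*(-93 + S(d)) = -336*(21 - 10)*(-93 + (40 - 1*14² - 2*14)) = -3696*(-93 + (40 - 1*196 - 28)) = -3696*(-93 + (40 - 196 - 28)) = -3696*(-93 - 184) = -3696*(-277) = -336*(-3047) = 1023792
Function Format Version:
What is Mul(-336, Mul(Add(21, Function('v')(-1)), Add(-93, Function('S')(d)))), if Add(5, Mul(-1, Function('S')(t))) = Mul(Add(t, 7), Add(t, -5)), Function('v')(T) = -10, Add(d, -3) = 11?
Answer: 1023792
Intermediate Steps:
d = 14 (d = Add(3, 11) = 14)
Function('S')(t) = Add(5, Mul(-1, Add(-5, t), Add(7, t))) (Function('S')(t) = Add(5, Mul(-1, Mul(Add(t, 7), Add(t, -5)))) = Add(5, Mul(-1, Mul(Add(7, t), Add(-5, t)))) = Add(5, Mul(-1, Mul(Add(-5, t), Add(7, t)))) = Add(5, Mul(-1, Add(-5, t), Add(7, t))))
Mul(-336, Mul(Add(21, Function('v')(-1)), Add(-93, Function('S')(d)))) = Mul(-336, Mul(Add(21, -10), Add(-93, Add(40, Mul(-1, Pow(14, 2)), Mul(-2, 14))))) = Mul(-336, Mul(11, Add(-93, Add(40, Mul(-1, 196), -28)))) = Mul(-336, Mul(11, Add(-93, Add(40, -196, -28)))) = Mul(-336, Mul(11, Add(-93, -184))) = Mul(-336, Mul(11, -277)) = Mul(-336, -3047) = 1023792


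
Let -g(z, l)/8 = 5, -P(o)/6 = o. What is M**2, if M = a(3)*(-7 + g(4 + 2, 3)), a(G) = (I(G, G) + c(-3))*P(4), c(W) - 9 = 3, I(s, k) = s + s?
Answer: 412252416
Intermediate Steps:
P(o) = -6*o
I(s, k) = 2*s
g(z, l) = -40 (g(z, l) = -8*5 = -40)
c(W) = 12 (c(W) = 9 + 3 = 12)
a(G) = -288 - 48*G (a(G) = (2*G + 12)*(-6*4) = (12 + 2*G)*(-24) = -288 - 48*G)
M = 20304 (M = (-288 - 48*3)*(-7 - 40) = (-288 - 144)*(-47) = -432*(-47) = 20304)
M**2 = 20304**2 = 412252416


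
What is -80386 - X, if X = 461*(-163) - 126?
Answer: -5117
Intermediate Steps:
X = -75269 (X = -75143 - 126 = -75269)
-80386 - X = -80386 - 1*(-75269) = -80386 + 75269 = -5117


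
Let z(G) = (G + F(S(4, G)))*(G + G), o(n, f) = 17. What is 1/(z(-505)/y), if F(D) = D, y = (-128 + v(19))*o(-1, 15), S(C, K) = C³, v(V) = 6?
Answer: -1037/222705 ≈ -0.0046564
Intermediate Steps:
y = -2074 (y = (-128 + 6)*17 = -122*17 = -2074)
z(G) = 2*G*(64 + G) (z(G) = (G + 4³)*(G + G) = (G + 64)*(2*G) = (64 + G)*(2*G) = 2*G*(64 + G))
1/(z(-505)/y) = 1/((2*(-505)*(64 - 505))/(-2074)) = 1/((2*(-505)*(-441))*(-1/2074)) = 1/(445410*(-1/2074)) = 1/(-222705/1037) = -1037/222705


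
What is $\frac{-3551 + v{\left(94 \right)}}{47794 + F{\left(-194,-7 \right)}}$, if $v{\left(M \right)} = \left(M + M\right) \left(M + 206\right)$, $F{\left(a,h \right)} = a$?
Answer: $\frac{52849}{47600} \approx 1.1103$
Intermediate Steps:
$v{\left(M \right)} = 2 M \left(206 + M\right)$
$\frac{-3551 + v{\left(94 \right)}}{47794 + F{\left(-194,-7 \right)}} = \frac{-3551 + 2 \cdot 94 \left(206 + 94\right)}{47794 - 194} = \frac{-3551 + 2 \cdot 94 \cdot 300}{47600} = \left(-3551 + 56400\right) \frac{1}{47600} = 52849 \cdot \frac{1}{47600} = \frac{52849}{47600}$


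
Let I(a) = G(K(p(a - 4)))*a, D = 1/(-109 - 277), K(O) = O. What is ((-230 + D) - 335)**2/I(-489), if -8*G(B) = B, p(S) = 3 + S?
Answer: -15854561427/1487538815 ≈ -10.658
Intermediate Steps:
D = -1/386 (D = 1/(-386) = -1/386 ≈ -0.0025907)
G(B) = -B/8
I(a) = a*(1/8 - a/8) (I(a) = (-(3 + (a - 4))/8)*a = (-(3 + (-4 + a))/8)*a = (-(-1 + a)/8)*a = (1/8 - a/8)*a = a*(1/8 - a/8))
((-230 + D) - 335)**2/I(-489) = ((-230 - 1/386) - 335)**2/(((1/8)*(-489)*(1 - 1*(-489)))) = (-88781/386 - 335)**2/(((1/8)*(-489)*(1 + 489))) = (-218091/386)**2/(((1/8)*(-489)*490)) = 47563684281/(148996*(-119805/4)) = (47563684281/148996)*(-4/119805) = -15854561427/1487538815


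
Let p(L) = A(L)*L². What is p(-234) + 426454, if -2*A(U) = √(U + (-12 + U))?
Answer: 426454 - 109512*I*√30 ≈ 4.2645e+5 - 5.9982e+5*I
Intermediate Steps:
A(U) = -√(-12 + 2*U)/2 (A(U) = -√(U + (-12 + U))/2 = -√(-12 + 2*U)/2)
p(L) = -L²*√(-12 + 2*L)/2 (p(L) = (-√(-12 + 2*L)/2)*L² = -L²*√(-12 + 2*L)/2)
p(-234) + 426454 = -½*(-234)²*√(-12 + 2*(-234)) + 426454 = -½*54756*√(-12 - 468) + 426454 = -½*54756*√(-480) + 426454 = -½*54756*4*I*√30 + 426454 = -109512*I*√30 + 426454 = 426454 - 109512*I*√30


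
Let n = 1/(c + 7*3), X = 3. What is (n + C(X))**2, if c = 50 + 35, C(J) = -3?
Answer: 100489/11236 ≈ 8.9435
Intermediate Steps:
c = 85
n = 1/106 (n = 1/(85 + 7*3) = 1/(85 + 21) = 1/106 ≈ 0.0094340)
(n + C(X))**2 = (1/106 - 3)**2 = (-317/106)**2 = 100489/11236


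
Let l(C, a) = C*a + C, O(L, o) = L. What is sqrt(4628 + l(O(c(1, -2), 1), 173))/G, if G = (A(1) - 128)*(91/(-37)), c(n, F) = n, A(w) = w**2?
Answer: 259*sqrt(2)/1651 ≈ 0.22185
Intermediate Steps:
l(C, a) = C + C*a
G = 11557/37 (G = (1**2 - 128)*(91/(-37)) = (1 - 128)*(91*(-1/37)) = -127*(-91/37) = 11557/37 ≈ 312.35)
sqrt(4628 + l(O(c(1, -2), 1), 173))/G = sqrt(4628 + 1*(1 + 173))/(11557/37) = sqrt(4628 + 1*174)*(37/11557) = sqrt(4628 + 174)*(37/11557) = sqrt(4802)*(37/11557) = (49*sqrt(2))*(37/11557) = 259*sqrt(2)/1651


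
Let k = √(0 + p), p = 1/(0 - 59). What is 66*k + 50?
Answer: 50 + 66*I*√59/59 ≈ 50.0 + 8.5925*I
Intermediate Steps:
p = -1/59 (p = 1/(-59) = -1/59 ≈ -0.016949)
k = I*√59/59 (k = √(0 - 1/59) = √(-1/59) = I*√59/59 ≈ 0.13019*I)
66*k + 50 = 66*(I*√59/59) + 50 = 66*I*√59/59 + 50 = 50 + 66*I*√59/59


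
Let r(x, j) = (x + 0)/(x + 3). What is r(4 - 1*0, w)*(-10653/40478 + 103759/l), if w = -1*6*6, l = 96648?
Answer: 1585182829/3423103026 ≈ 0.46308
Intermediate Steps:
w = -36 (w = -6*6 = -36)
r(x, j) = x/(3 + x)
r(4 - 1*0, w)*(-10653/40478 + 103759/l) = ((4 - 1*0)/(3 + (4 - 1*0)))*(-10653/40478 + 103759/96648) = ((4 + 0)/(3 + (4 + 0)))*(-10653*1/40478 + 103759*(1/96648)) = (4/(3 + 4))*(-10653/40478 + 103759/96648) = (4/7)*(1585182829/1956058872) = 1585182829/3423103026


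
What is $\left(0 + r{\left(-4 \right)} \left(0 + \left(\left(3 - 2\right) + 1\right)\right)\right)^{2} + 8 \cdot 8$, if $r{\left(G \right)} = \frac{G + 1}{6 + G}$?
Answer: $73$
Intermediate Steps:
$r{\left(G \right)} = \frac{1 + G}{6 + G}$
$\left(0 + r{\left(-4 \right)} \left(0 + \left(\left(3 - 2\right) + 1\right)\right)\right)^{2} + 8 \cdot 8 = \left(0 + \frac{1 - 4}{6 - 4} \left(0 + \left(\left(3 - 2\right) + 1\right)\right)\right)^{2} + 8 \cdot 8 = \left(0 + \frac{1}{2} \left(-3\right) \left(0 + \left(1 + 1\right)\right)\right)^{2} + 64 = \left(0 + \frac{1}{2} \left(-3\right) \left(0 + 2\right)\right)^{2} + 64 = \left(0 - 3\right)^{2} + 64 = \left(-3\right)^{2} + 64 = 9 + 64 = 73$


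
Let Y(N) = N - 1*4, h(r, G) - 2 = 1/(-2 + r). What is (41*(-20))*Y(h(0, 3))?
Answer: 2050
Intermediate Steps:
h(r, G) = 2 + 1/(-2 + r)
Y(N) = -4 + N (Y(N) = N - 4 = -4 + N)
(41*(-20))*Y(h(0, 3)) = (41*(-20))*(-4 + (-3 + 2*0)/(-2 + 0)) = -820*(-4 + (-3 + 0)/(-2)) = -820*(-4 - ½*(-3)) = -820*(-4 + 3/2) = -820*(-5/2) = 2050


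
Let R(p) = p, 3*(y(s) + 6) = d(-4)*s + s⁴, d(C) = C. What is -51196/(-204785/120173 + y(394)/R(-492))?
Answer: 1513484719368/482659164257051 ≈ 0.0031357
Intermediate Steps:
y(s) = -6 - 4*s/3 + s⁴/3 (y(s) = -6 + (-4*s + s⁴)/3 = -6 + (s⁴ - 4*s)/3 = -6 + (-4*s/3 + s⁴/3) = -6 - 4*s/3 + s⁴/3)
-51196/(-204785/120173 + y(394)/R(-492)) = -51196/(-204785/120173 + (-6 - 4/3*394 + (⅓)*394⁴)/(-492)) = -51196/(-204785*1/120173 + (-6 - 1576/3 + (⅓)*24098215696)*(-1/492)) = -51196/(-204785/120173 + (-6 - 1576/3 + 24098215696/3)*(-1/492)) = -51196/(-204785/120173 + 8032738034*(-1/492)) = -51196/(-204785/120173 - 4016369017/246) = -51196/(-482659164257051/29562558) = -51196*(-29562558/482659164257051) = 1513484719368/482659164257051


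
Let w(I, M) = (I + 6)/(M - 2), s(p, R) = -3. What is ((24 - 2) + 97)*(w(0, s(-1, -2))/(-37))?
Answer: 714/185 ≈ 3.8595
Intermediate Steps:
w(I, M) = (6 + I)/(-2 + M)
((24 - 2) + 97)*(w(0, s(-1, -2))/(-37)) = ((24 - 2) + 97)*(((6 + 0)/(-2 - 3))/(-37)) = (22 + 97)*((6/(-5))*(-1/37)) = 119*(-⅕*6*(-1/37)) = 119*(-6/5*(-1/37)) = 119*(6/185) = 714/185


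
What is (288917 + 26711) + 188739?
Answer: 504367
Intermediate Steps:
(288917 + 26711) + 188739 = 315628 + 188739 = 504367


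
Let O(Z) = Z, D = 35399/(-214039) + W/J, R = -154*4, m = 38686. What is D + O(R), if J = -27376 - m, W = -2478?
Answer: -622282307256/1009988887 ≈ -616.13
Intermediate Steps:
J = -66062 (J = -27376 - 1*38686 = -27376 - 38686 = -66062)
R = -616
D = -129152864/1009988887 (D = 35399/(-214039) - 2478/(-66062) = 35399*(-1/214039) - 2478*(-1/66062) = -5057/30577 + 1239/33031 = -129152864/1009988887 ≈ -0.12788)
D + O(R) = -129152864/1009988887 - 616 = -622282307256/1009988887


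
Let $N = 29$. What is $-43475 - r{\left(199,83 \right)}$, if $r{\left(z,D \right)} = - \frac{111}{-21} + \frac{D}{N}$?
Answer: $- \frac{8827079}{203} \approx -43483.0$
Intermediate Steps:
$r{\left(z,D \right)} = \frac{37}{7} + \frac{D}{29}$ ($r{\left(z,D \right)} = - \frac{111}{-21} + \frac{D}{29} = \left(-111\right) \left(- \frac{1}{21}\right) + D \frac{1}{29} = \frac{37}{7} + \frac{D}{29}$)
$-43475 - r{\left(199,83 \right)} = -43475 - \left(\frac{37}{7} + \frac{1}{29} \cdot 83\right) = -43475 - \left(\frac{37}{7} + \frac{83}{29}\right) = -43475 - \frac{1654}{203} = - \frac{8827079}{203}$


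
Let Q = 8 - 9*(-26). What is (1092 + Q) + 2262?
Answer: 3596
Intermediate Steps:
Q = 242 (Q = 8 + 234 = 242)
(1092 + Q) + 2262 = (1092 + 242) + 2262 = 1334 + 2262 = 3596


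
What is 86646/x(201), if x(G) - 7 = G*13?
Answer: 43323/1310 ≈ 33.071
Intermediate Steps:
x(G) = 7 + 13*G (x(G) = 7 + G*13 = 7 + 13*G)
86646/x(201) = 86646/(7 + 13*201) = 86646/(7 + 2613) = 86646/2620 = 86646*(1/2620) = 43323/1310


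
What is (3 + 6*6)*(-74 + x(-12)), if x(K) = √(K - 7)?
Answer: -2886 + 39*I*√19 ≈ -2886.0 + 170.0*I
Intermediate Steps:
x(K) = √(-7 + K)
(3 + 6*6)*(-74 + x(-12)) = (3 + 6*6)*(-74 + √(-7 - 12)) = (3 + 36)*(-74 + √(-19)) = 39*(-74 + I*√19) = -2886 + 39*I*√19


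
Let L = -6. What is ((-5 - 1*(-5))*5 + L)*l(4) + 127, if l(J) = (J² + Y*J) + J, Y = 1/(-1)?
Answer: 31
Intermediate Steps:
Y = -1
l(J) = J² (l(J) = (J² - J) + J = J²)
((-5 - 1*(-5))*5 + L)*l(4) + 127 = ((-5 - 1*(-5))*5 - 6)*4² + 127 = ((-5 + 5)*5 - 6)*16 + 127 = (0*5 - 6)*16 + 127 = (0 - 6)*16 + 127 = -6*16 + 127 = -96 + 127 = 31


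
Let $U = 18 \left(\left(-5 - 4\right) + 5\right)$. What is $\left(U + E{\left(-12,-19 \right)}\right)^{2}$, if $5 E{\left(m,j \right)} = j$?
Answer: $\frac{143641}{25} \approx 5745.6$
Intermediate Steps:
$U = -72$ ($U = 18 \left(-9 + 5\right) = 18 \left(-4\right) = -72$)
$E{\left(m,j \right)} = \frac{j}{5}$
$\left(U + E{\left(-12,-19 \right)}\right)^{2} = \left(-72 + \frac{1}{5} \left(-19\right)\right)^{2} = \left(-72 - \frac{19}{5}\right)^{2} = \left(- \frac{379}{5}\right)^{2} = \frac{143641}{25}$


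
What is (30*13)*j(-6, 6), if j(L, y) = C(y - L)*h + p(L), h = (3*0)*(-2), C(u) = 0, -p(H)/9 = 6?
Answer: -21060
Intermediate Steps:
p(H) = -54 (p(H) = -9*6 = -54)
h = 0 (h = 0*(-2) = 0)
j(L, y) = -54 (j(L, y) = 0*0 - 54 = 0 - 54 = -54)
(30*13)*j(-6, 6) = (30*13)*(-54) = 390*(-54) = -21060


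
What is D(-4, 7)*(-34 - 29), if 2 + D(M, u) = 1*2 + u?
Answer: -441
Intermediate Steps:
D(M, u) = u (D(M, u) = -2 + (1*2 + u) = -2 + (2 + u) = u)
D(-4, 7)*(-34 - 29) = 7*(-34 - 29) = 7*(-63) = -441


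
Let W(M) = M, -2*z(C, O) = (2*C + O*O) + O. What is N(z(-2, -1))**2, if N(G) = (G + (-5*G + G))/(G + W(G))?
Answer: 9/4 ≈ 2.2500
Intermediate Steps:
z(C, O) = -C - O/2 - O**2/2 (z(C, O) = -((2*C + O*O) + O)/2 = -((2*C + O**2) + O)/2 = -((O**2 + 2*C) + O)/2 = -(O + O**2 + 2*C)/2 = -C - O/2 - O**2/2)
N(G) = -3/2 (N(G) = (G + (-5*G + G))/(G + G) = (G - 4*G)/((2*G)) = (-3*G)*(1/(2*G)) = -3/2)
N(z(-2, -1))**2 = (-3/2)**2 = 9/4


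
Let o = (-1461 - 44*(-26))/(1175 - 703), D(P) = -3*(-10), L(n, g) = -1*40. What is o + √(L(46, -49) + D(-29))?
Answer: -317/472 + I*√10 ≈ -0.67161 + 3.1623*I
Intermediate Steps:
L(n, g) = -40
D(P) = 30
o = -317/472 (o = (-1461 + 1144)/472 = -317*1/472 = -317/472 ≈ -0.67161)
o + √(L(46, -49) + D(-29)) = -317/472 + √(-40 + 30) = -317/472 + √(-10) = -317/472 + I*√10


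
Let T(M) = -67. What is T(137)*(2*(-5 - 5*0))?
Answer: 670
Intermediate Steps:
T(137)*(2*(-5 - 5*0)) = -134*(-5 - 5*0) = -134*(-5 + 0) = -134*(-5) = -67*(-10) = 670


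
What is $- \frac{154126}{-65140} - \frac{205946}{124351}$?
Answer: $\frac{2875199893}{4050112070} \approx 0.70991$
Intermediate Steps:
$- \frac{154126}{-65140} - \frac{205946}{124351} = \left(-154126\right) \left(- \frac{1}{65140}\right) - \frac{205946}{124351} = \frac{77063}{32570} - \frac{205946}{124351} = \frac{2875199893}{4050112070}$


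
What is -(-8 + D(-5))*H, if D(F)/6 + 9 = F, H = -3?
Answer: -276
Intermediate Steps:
D(F) = -54 + 6*F
-(-8 + D(-5))*H = -(-8 + (-54 + 6*(-5)))*(-3) = -(-8 + (-54 - 30))*(-3) = -(-8 - 84)*(-3) = -(-92)*(-3) = -1*276 = -276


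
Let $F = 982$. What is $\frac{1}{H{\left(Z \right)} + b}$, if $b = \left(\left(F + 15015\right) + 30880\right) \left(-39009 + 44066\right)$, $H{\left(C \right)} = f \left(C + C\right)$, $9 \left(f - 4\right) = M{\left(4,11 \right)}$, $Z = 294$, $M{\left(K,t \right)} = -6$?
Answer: $\frac{1}{237058949} \approx 4.2184 \cdot 10^{-9}$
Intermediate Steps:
$f = \frac{10}{3}$ ($f = 4 + \frac{1}{9} \left(-6\right) = 4 - \frac{2}{3} = \frac{10}{3} \approx 3.3333$)
$H{\left(C \right)} = \frac{20 C}{3}$ ($H{\left(C \right)} = \frac{10 \left(C + C\right)}{3} = \frac{10 \cdot 2 C}{3} = \frac{20 C}{3}$)
$b = 237056989$ ($b = \left(\left(982 + 15015\right) + 30880\right) \left(-39009 + 44066\right) = \left(15997 + 30880\right) 5057 = 46877 \cdot 5057 = 237056989$)
$\frac{1}{H{\left(Z \right)} + b} = \frac{1}{\frac{20}{3} \cdot 294 + 237056989} = \frac{1}{1960 + 237056989} = \frac{1}{237058949}$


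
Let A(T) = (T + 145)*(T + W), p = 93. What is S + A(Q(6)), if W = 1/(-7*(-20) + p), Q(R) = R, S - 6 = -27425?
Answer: -6177378/233 ≈ -26512.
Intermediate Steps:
S = -27419 (S = 6 - 27425 = -27419)
W = 1/233 (W = 1/(-7*(-20) + 93) = 1/(140 + 93) = 1/233 ≈ 0.0042918)
A(T) = (145 + T)*(1/233 + T) (A(T) = (T + 145)*(T + 1/233) = (145 + T)*(1/233 + T))
S + A(Q(6)) = -27419 + (145/233 + 6² + (33786/233)*6) = -27419 + (145/233 + 36 + 202716/233) = -27419 + 211249/233 = -6177378/233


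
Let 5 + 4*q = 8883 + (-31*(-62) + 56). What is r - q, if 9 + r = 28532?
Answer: 25809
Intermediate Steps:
q = 2714 (q = -5/4 + (8883 + (-31*(-62) + 56))/4 = -5/4 + (8883 + (1922 + 56))/4 = -5/4 + (8883 + 1978)/4 = -5/4 + (¼)*10861 = -5/4 + 10861/4 = 2714)
r = 28523 (r = -9 + 28532 = 28523)
r - q = 28523 - 1*2714 = 28523 - 2714 = 25809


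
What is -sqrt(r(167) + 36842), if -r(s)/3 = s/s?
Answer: -sqrt(36839) ≈ -191.93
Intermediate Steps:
r(s) = -3 (r(s) = -3*s/s = -3*1 = -3)
-sqrt(r(167) + 36842) = -sqrt(-3 + 36842) = -sqrt(36839)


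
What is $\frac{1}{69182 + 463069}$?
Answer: $\frac{1}{532251} \approx 1.8788 \cdot 10^{-6}$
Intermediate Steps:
$\frac{1}{69182 + 463069} = \frac{1}{532251}$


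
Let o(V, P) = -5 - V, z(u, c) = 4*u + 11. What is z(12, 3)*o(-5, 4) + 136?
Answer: 136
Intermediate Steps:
z(u, c) = 11 + 4*u
z(12, 3)*o(-5, 4) + 136 = (11 + 4*12)*(-5 - 1*(-5)) + 136 = (11 + 48)*(-5 + 5) + 136 = 59*0 + 136 = 0 + 136 = 136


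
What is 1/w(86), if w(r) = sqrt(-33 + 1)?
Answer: -I*sqrt(2)/8 ≈ -0.17678*I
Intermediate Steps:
w(r) = 4*I*sqrt(2) (w(r) = sqrt(-32) = 4*I*sqrt(2))
1/w(86) = 1/(4*I*sqrt(2)) = -I*sqrt(2)/8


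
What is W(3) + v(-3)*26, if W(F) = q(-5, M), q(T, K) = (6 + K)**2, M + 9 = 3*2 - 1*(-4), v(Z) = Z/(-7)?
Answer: 421/7 ≈ 60.143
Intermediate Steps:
v(Z) = -Z/7 (v(Z) = Z*(-1/7) = -Z/7)
M = 1 (M = -9 + (3*2 - 1*(-4)) = -9 + (6 + 4) = -9 + 10 = 1)
W(F) = 49 (W(F) = (6 + 1)**2 = 7**2 = 49)
W(3) + v(-3)*26 = 49 - 1/7*(-3)*26 = 49 + (3/7)*26 = 49 + 78/7 = 421/7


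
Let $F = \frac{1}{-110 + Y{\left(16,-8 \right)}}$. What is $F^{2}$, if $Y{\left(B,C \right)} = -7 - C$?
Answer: $\frac{1}{11881} \approx 8.4168 \cdot 10^{-5}$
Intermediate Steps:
$F = - \frac{1}{109}$ ($F = \frac{1}{-110 - -1} = \frac{1}{-110 + \left(-7 + 8\right)} = \frac{1}{-110 + 1} = \frac{1}{-109} = - \frac{1}{109} \approx -0.0091743$)
$F^{2} = \left(- \frac{1}{109}\right)^{2} = \frac{1}{11881}$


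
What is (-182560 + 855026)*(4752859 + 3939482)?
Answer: 5845303782906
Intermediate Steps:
(-182560 + 855026)*(4752859 + 3939482) = 672466*8692341 = 5845303782906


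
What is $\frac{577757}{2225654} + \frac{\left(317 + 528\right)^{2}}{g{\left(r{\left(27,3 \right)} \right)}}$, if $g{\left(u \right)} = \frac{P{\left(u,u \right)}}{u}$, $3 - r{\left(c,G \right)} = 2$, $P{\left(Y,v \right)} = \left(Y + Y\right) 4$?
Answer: $\frac{794588609703}{8902616} \approx 89253.0$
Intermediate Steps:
$P{\left(Y,v \right)} = 8 Y$ ($P{\left(Y,v \right)} = 2 Y 4 = 8 Y$)
$r{\left(c,G \right)} = 1$ ($r{\left(c,G \right)} = 3 - 2 = 1$)
$g{\left(u \right)} = 8$ ($g{\left(u \right)} = \frac{8 u}{u} = 8$)
$\frac{577757}{2225654} + \frac{\left(317 + 528\right)^{2}}{g{\left(r{\left(27,3 \right)} \right)}} = \frac{577757}{2225654} + \frac{\left(317 + 528\right)^{2}}{8} = 577757 \cdot \frac{1}{2225654} + 845^{2} \cdot \frac{1}{8} = \frac{577757}{2225654} + 714025 \cdot \frac{1}{8} = \frac{577757}{2225654} + \frac{714025}{8} = \frac{794588609703}{8902616}$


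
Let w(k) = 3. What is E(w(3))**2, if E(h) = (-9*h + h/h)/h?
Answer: 676/9 ≈ 75.111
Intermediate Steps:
E(h) = (1 - 9*h)/h (E(h) = (-9*h + 1)/h = (1 - 9*h)/h)
E(w(3))**2 = (-9 + 1/3)**2 = (-26/3)**2 = 676/9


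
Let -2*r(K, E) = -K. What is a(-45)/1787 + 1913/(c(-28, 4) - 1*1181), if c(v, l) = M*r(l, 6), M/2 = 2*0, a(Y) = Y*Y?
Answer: -1027006/2110447 ≈ -0.48663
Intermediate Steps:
a(Y) = Y²
r(K, E) = K/2 (r(K, E) = -(-1)*K/2 = K/2)
M = 0 (M = 2*(2*0) = 2*0 = 0)
c(v, l) = 0 (c(v, l) = 0*(l/2) = 0)
a(-45)/1787 + 1913/(c(-28, 4) - 1*1181) = (-45)²/1787 + 1913/(0 - 1*1181) = 2025*(1/1787) + 1913/(0 - 1181) = 2025/1787 + 1913/(-1181) = 2025/1787 + 1913*(-1/1181) = 2025/1787 - 1913/1181 = -1027006/2110447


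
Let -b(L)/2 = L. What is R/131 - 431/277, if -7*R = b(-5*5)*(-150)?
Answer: 1682273/254009 ≈ 6.6229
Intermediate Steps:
b(L) = -2*L
R = 7500/7 (R = -(-(-10)*5)*(-150)/7 = -(-2*(-25))*(-150)/7 = -50*(-150)/7 = -⅐*(-7500) = 7500/7 ≈ 1071.4)
R/131 - 431/277 = (7500/7)/131 - 431/277 = (7500/7)*(1/131) - 431*1/277 = 7500/917 - 431/277 = 1682273/254009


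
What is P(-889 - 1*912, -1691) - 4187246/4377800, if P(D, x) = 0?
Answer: -299089/312700 ≈ -0.95647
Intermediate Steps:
P(-889 - 1*912, -1691) - 4187246/4377800 = 0 - 4187246/4377800 = 0 - 1*299089/312700 = 0 - 299089/312700 = -299089/312700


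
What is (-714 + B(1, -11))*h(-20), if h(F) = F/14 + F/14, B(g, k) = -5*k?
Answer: 13180/7 ≈ 1882.9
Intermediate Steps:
h(F) = F/7 (h(F) = F*(1/14) + F*(1/14) = F/14 + F/14 = F/7)
(-714 + B(1, -11))*h(-20) = (-714 - 5*(-11))*((⅐)*(-20)) = (-714 + 55)*(-20/7) = -659*(-20/7) = 13180/7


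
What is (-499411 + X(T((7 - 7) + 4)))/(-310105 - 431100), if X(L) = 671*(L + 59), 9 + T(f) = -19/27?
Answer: 12590996/20012535 ≈ 0.62916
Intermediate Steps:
T(f) = -262/27 (T(f) = -9 - 19/27 = -262/27)
X(L) = 39589 + 671*L (X(L) = 671*(59 + L) = 39589 + 671*L)
(-499411 + X(T((7 - 7) + 4)))/(-310105 - 431100) = (-499411 + (39589 + 671*(-262/27)))/(-310105 - 431100) = (-499411 + (39589 - 175802/27))/(-741205) = (-499411 + 893101/27)*(-1/741205) = -12590996/27*(-1/741205) = 12590996/20012535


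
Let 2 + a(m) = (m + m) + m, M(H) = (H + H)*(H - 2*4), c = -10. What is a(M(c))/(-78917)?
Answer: -1078/78917 ≈ -0.013660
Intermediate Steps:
M(H) = 2*H*(-8 + H) (M(H) = (2*H)*(H - 8) = (2*H)*(-8 + H) = 2*H*(-8 + H))
a(m) = -2 + 3*m (a(m) = -2 + ((m + m) + m) = -2 + (2*m + m) = -2 + 3*m)
a(M(c))/(-78917) = (-2 + 3*(2*(-10)*(-8 - 10)))/(-78917) = (-2 + 3*(2*(-10)*(-18)))*(-1/78917) = (-2 + 3*360)*(-1/78917) = (-2 + 1080)*(-1/78917) = 1078*(-1/78917) = -1078/78917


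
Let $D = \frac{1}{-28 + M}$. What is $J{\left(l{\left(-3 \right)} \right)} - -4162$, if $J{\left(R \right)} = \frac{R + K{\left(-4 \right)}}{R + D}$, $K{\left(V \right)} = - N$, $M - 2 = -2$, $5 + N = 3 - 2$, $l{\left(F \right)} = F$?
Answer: $\frac{353742}{85} \approx 4161.7$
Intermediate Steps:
$N = -4$ ($N = -5 + \left(3 - 2\right) = -5 + 1 = -4$)
$M = 0$ ($M = 2 - 2 = 0$)
$D = - \frac{1}{28}$ ($D = \frac{1}{-28 + 0} = \frac{1}{-28} = - \frac{1}{28} \approx -0.035714$)
$K{\left(V \right)} = 4$ ($K{\left(V \right)} = \left(-1\right) \left(-4\right) = 4$)
$J{\left(R \right)} = \frac{4 + R}{- \frac{1}{28} + R}$ ($J{\left(R \right)} = \frac{R + 4}{R - \frac{1}{28}} = \frac{4 + R}{- \frac{1}{28} + R}$)
$J{\left(l{\left(-3 \right)} \right)} - -4162 = \frac{28 \left(4 - 3\right)}{-1 + 28 \left(-3\right)} - -4162 = 28 \frac{1}{-1 - 84} \cdot 1 + 4162 = 28 \frac{1}{-85} \cdot 1 + 4162 = 28 \left(- \frac{1}{85}\right) 1 + 4162 = - \frac{28}{85} + 4162 = \frac{353742}{85}$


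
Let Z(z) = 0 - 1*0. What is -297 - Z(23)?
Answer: -297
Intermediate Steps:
Z(z) = 0 (Z(z) = 0 + 0 = 0)
-297 - Z(23) = -297 - 1*0 = -297 + 0 = -297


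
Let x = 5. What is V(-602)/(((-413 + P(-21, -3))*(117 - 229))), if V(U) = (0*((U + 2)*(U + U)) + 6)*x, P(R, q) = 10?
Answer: 15/22568 ≈ 0.00066466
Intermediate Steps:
V(U) = 30 (V(U) = (0*((U + 2)*(U + U)) + 6)*5 = (0*((2 + U)*(2*U)) + 6)*5 = (0*(2*U*(2 + U)) + 6)*5 = (0 + 6)*5 = 6*5 = 30)
V(-602)/(((-413 + P(-21, -3))*(117 - 229))) = 30/(((-413 + 10)*(117 - 229))) = 30/((-403*(-112))) = 30/45136 = 30*(1/45136) = 15/22568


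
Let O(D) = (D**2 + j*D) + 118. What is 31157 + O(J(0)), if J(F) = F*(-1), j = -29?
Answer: 31275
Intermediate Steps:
J(F) = -F
O(D) = 118 + D**2 - 29*D (O(D) = (D**2 - 29*D) + 118 = 118 + D**2 - 29*D)
31157 + O(J(0)) = 31157 + (118 + (-1*0)**2 - (-29)*0) = 31157 + (118 + 0**2 - 29*0) = 31157 + (118 + 0 + 0) = 31157 + 118 = 31275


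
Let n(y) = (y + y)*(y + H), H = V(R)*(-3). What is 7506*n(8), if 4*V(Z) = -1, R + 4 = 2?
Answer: 1050840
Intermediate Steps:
R = -2 (R = -4 + 2 = -2)
V(Z) = -¼ (V(Z) = (¼)*(-1) = -¼)
H = ¾ (H = -¼*(-3) = ¾ ≈ 0.75000)
n(y) = 2*y*(¾ + y) (n(y) = (y + y)*(y + ¾) = (2*y)*(¾ + y) = 2*y*(¾ + y))
7506*n(8) = 7506*((½)*8*(3 + 4*8)) = 7506*((½)*8*(3 + 32)) = 7506*((½)*8*35) = 7506*140 = 1050840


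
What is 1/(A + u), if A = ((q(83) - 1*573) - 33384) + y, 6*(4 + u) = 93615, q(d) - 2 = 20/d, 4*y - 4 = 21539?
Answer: -332/4306209 ≈ -7.7098e-5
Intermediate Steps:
y = 21543/4 (y = 1 + (¼)*21539 = 1 + 21539/4 = 21543/4 ≈ 5385.8)
q(d) = 2 + 20/d
u = 31197/2 (u = -4 + (⅙)*93615 = -4 + 31205/2 = 31197/2 ≈ 15599.)
A = -9484911/332 (A = (((2 + 20/83) - 1*573) - 33384) + 21543/4 = (((2 + 20*(1/83)) - 573) - 33384) + 21543/4 = (((2 + 20/83) - 573) - 33384) + 21543/4 = ((186/83 - 573) - 33384) + 21543/4 = (-47373/83 - 33384) + 21543/4 = -2818245/83 + 21543/4 = -9484911/332 ≈ -28569.)
1/(A + u) = 1/(-9484911/332 + 31197/2) = 1/(-4306209/332) = -332/4306209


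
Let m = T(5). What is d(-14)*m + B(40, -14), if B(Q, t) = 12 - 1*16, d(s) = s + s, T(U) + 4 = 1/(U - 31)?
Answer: 1418/13 ≈ 109.08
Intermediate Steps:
T(U) = -4 + 1/(-31 + U) (T(U) = -4 + 1/(U - 31) = -4 + 1/(-31 + U))
m = -105/26 (m = (125 - 4*5)/(-31 + 5) = (125 - 20)/(-26) = -1/26*105 = -105/26 ≈ -4.0385)
d(s) = 2*s
B(Q, t) = -4 (B(Q, t) = 12 - 16 = -4)
d(-14)*m + B(40, -14) = (2*(-14))*(-105/26) - 4 = -28*(-105/26) - 4 = 1470/13 - 4 = 1418/13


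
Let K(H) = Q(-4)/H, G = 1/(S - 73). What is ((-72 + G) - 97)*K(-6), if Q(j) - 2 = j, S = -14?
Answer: -14704/261 ≈ -56.337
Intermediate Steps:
Q(j) = 2 + j
G = -1/87 (G = 1/(-14 - 73) = 1/(-87) = -1/87 ≈ -0.011494)
K(H) = -2/H (K(H) = (2 - 4)/H = -2/H)
((-72 + G) - 97)*K(-6) = ((-72 - 1/87) - 97)*(-2/(-6)) = (-6265/87 - 97)*(-2*(-1/6)) = -14704/87*1/3 = -14704/261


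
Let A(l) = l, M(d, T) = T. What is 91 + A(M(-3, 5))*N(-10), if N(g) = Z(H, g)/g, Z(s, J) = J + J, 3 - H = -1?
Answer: 101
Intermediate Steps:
H = 4 (H = 3 - 1*(-1) = 3 + 1 = 4)
Z(s, J) = 2*J
N(g) = 2 (N(g) = (2*g)/g = 2)
91 + A(M(-3, 5))*N(-10) = 91 + 5*2 = 91 + 10 = 101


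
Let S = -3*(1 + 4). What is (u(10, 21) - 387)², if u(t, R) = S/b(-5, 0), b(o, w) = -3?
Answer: 145924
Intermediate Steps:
S = -15 (S = -3*5 = -15)
u(t, R) = 5 (u(t, R) = -15/(-3) = -15*(-⅓) = 5)
(u(10, 21) - 387)² = (5 - 387)² = (-382)² = 145924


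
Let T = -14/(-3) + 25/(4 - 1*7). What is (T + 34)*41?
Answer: 3731/3 ≈ 1243.7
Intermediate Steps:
T = -11/3 (T = -14*(-⅓) + 25/(4 - 7) = 14/3 + 25/(-3) = 14/3 + 25*(-⅓) = 14/3 - 25/3 = -11/3 ≈ -3.6667)
(T + 34)*41 = (-11/3 + 34)*41 = (91/3)*41 = 3731/3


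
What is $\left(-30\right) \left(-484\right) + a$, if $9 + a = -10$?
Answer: $14501$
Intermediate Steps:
$a = -19$ ($a = -9 - 10 = -19$)
$\left(-30\right) \left(-484\right) + a = \left(-30\right) \left(-484\right) - 19 = 14520 - 19 = 14501$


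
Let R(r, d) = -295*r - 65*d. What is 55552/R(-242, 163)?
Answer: 7936/8685 ≈ 0.91376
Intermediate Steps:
55552/R(-242, 163) = 55552/(-295*(-242) - 65*163) = 55552/(71390 - 10595) = 55552/60795 = 55552*(1/60795) = 7936/8685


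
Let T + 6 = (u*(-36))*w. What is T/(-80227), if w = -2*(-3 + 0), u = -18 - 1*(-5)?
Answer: -2802/80227 ≈ -0.034926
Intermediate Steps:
u = -13 (u = -18 + 5 = -13)
w = 6 (w = -2*(-3) = 6)
T = 2802 (T = -6 - 13*(-36)*6 = -6 + 468*6 = -6 + 2808 = 2802)
T/(-80227) = 2802/(-80227) = 2802*(-1/80227) = -2802/80227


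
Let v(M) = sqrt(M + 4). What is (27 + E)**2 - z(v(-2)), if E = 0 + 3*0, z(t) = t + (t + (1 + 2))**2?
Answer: 718 - 7*sqrt(2) ≈ 708.10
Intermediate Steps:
v(M) = sqrt(4 + M)
z(t) = t + (3 + t)**2 (z(t) = t + (t + 3)**2 = t + (3 + t)**2)
E = 0 (E = 0 + 0 = 0)
(27 + E)**2 - z(v(-2)) = (27 + 0)**2 - (sqrt(4 - 2) + (3 + sqrt(4 - 2))**2) = 27**2 - (sqrt(2) + (3 + sqrt(2))**2) = 729 + (-sqrt(2) - (3 + sqrt(2))**2) = 729 - sqrt(2) - (3 + sqrt(2))**2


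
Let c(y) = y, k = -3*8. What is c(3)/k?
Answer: -⅛ ≈ -0.12500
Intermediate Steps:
k = -24
c(3)/k = 3/(-24) = 3*(-1/24) = -⅛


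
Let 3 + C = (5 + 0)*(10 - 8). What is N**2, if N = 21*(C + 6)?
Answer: 74529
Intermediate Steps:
C = 7 (C = -3 + (5 + 0)*(10 - 8) = -3 + 5*2 = -3 + 10 = 7)
N = 273 (N = 21*(7 + 6) = 21*13 = 273)
N**2 = 273**2 = 74529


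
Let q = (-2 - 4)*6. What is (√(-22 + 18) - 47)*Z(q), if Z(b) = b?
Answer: 1692 - 72*I ≈ 1692.0 - 72.0*I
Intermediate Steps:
q = -36 (q = -6*6 = -36)
(√(-22 + 18) - 47)*Z(q) = (√(-22 + 18) - 47)*(-36) = (√(-4) - 47)*(-36) = (2*I - 47)*(-36) = (-47 + 2*I)*(-36) = 1692 - 72*I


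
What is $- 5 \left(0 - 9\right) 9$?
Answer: $405$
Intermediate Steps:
$- 5 \left(0 - 9\right) 9 = \left(-5\right) \left(-9\right) 9 = 45 \cdot 9 = 405$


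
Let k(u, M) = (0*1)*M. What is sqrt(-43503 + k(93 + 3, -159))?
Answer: I*sqrt(43503) ≈ 208.57*I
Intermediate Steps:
k(u, M) = 0 (k(u, M) = 0*M = 0)
sqrt(-43503 + k(93 + 3, -159)) = sqrt(-43503 + 0) = sqrt(-43503) = I*sqrt(43503)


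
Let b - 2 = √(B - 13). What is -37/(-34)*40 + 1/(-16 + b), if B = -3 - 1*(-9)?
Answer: 21426/493 - I*√7/203 ≈ 43.46 - 0.013033*I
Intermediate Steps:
B = 6 (B = -3 + 9 = 6)
b = 2 + I*√7 (b = 2 + √(6 - 13) = 2 + √(-7) = 2 + I*√7 ≈ 2.0 + 2.6458*I)
-37/(-34)*40 + 1/(-16 + b) = -37/(-34)*40 + 1/(-16 + (2 + I*√7)) = -37*(-1/34)*40 + 1/(-14 + I*√7) = (37/34)*40 + 1/(-14 + I*√7) = 740/17 + 1/(-14 + I*√7)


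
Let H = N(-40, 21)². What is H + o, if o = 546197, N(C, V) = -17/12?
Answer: 78652657/144 ≈ 5.4620e+5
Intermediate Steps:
N(C, V) = -17/12 (N(C, V) = -17*1/12 = -17/12)
H = 289/144 (H = (-17/12)² = 289/144 ≈ 2.0069)
H + o = 289/144 + 546197 = 78652657/144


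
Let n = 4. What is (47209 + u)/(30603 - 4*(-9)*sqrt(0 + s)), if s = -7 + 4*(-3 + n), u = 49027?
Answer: 981703436/312182499 - 384944*I*sqrt(3)/104060833 ≈ 3.1446 - 0.0064072*I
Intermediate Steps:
s = -3 (s = -7 + 4*(-3 + 4) = -7 + 4*1 = -7 + 4 = -3)
(47209 + u)/(30603 - 4*(-9)*sqrt(0 + s)) = (47209 + 49027)/(30603 - 4*(-9)*sqrt(0 - 3)) = 96236/(30603 - (-36)*sqrt(-3)) = 96236/(30603 - (-36)*I*sqrt(3)) = 96236/(30603 + 36*I*sqrt(3))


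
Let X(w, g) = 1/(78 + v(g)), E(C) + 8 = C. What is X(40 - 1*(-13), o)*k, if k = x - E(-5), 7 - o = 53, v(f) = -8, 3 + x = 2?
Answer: 6/35 ≈ 0.17143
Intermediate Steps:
x = -1 (x = -3 + 2 = -1)
E(C) = -8 + C
o = -46 (o = 7 - 1*53 = 7 - 53 = -46)
k = 12 (k = -1 - (-8 - 5) = -1 - 1*(-13) = -1 + 13 = 12)
X(w, g) = 1/70 (X(w, g) = 1/(78 - 8) = 1/70)
X(40 - 1*(-13), o)*k = (1/70)*12 = 6/35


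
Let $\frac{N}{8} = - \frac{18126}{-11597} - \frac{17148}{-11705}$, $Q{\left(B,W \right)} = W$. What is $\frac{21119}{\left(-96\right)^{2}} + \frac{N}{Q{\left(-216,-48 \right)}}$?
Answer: $\frac{2235411622619}{1251006428160} \approx 1.7869$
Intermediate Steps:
$N = \frac{3288241488}{135742885}$ ($N = 8 \left(- \frac{18126}{-11597} - \frac{17148}{-11705}\right) = 8 \left(\left(-18126\right) \left(- \frac{1}{11597}\right) - - \frac{17148}{11705}\right) = 8 \left(\frac{18126}{11597} + \frac{17148}{11705}\right) = 8 \cdot \frac{411030186}{135742885} = \frac{3288241488}{135742885} \approx 24.224$)
$\frac{21119}{\left(-96\right)^{2}} + \frac{N}{Q{\left(-216,-48 \right)}} = \frac{21119}{\left(-96\right)^{2}} + \frac{3288241488}{135742885 \left(-48\right)} = \frac{21119}{9216} + \frac{3288241488}{135742885} \left(- \frac{1}{48}\right) = 21119 \cdot \frac{1}{9216} - \frac{68505031}{135742885} = \frac{21119}{9216} - \frac{68505031}{135742885} = \frac{2235411622619}{1251006428160}$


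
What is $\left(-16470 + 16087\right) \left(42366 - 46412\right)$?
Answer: $1549618$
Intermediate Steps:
$\left(-16470 + 16087\right) \left(42366 - 46412\right) = \left(-383\right) \left(-4046\right) = 1549618$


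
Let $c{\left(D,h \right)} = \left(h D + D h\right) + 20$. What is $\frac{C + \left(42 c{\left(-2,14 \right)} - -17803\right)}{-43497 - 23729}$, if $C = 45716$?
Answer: $- \frac{62007}{67226} \approx -0.92237$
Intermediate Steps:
$c{\left(D,h \right)} = 20 + 2 D h$ ($c{\left(D,h \right)} = \left(D h + D h\right) + 20 = 2 D h + 20 = 20 + 2 D h$)
$\frac{C + \left(42 c{\left(-2,14 \right)} - -17803\right)}{-43497 - 23729} = \frac{45716 + \left(42 \left(20 + 2 \left(-2\right) 14\right) - -17803\right)}{-43497 - 23729} = \frac{45716 + \left(42 \left(20 - 56\right) + 17803\right)}{-67226} = \left(45716 + \left(42 \left(-36\right) + 17803\right)\right) \left(- \frac{1}{67226}\right) = \left(45716 + \left(-1512 + 17803\right)\right) \left(- \frac{1}{67226}\right) = \left(45716 + 16291\right) \left(- \frac{1}{67226}\right) = 62007 \left(- \frac{1}{67226}\right) = - \frac{62007}{67226}$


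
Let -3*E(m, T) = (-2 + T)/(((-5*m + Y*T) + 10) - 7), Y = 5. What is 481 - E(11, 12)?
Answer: 5777/12 ≈ 481.42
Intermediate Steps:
E(m, T) = -(-2 + T)/(3*(3 - 5*m + 5*T)) (E(m, T) = -(-2 + T)/(3*(((-5*m + 5*T) + 10) - 7)) = -(-2 + T)/(3*((10 - 5*m + 5*T) - 7)) = -(-2 + T)/(3*(3 - 5*m + 5*T)))
481 - E(11, 12) = 481 - (2 - 1*12)/(3*(3 - 5*11 + 5*12)) = 481 - (2 - 12)/(3*(3 - 55 + 60)) = 481 - (-10)/(3*8) = 481 - 1*(-5/12) = 481 + 5/12 = 5777/12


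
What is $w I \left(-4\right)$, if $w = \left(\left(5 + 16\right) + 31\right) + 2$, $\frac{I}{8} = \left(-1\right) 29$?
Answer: $50112$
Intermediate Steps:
$I = -232$ ($I = 8 \left(\left(-1\right) 29\right) = 8 \left(-29\right) = -232$)
$w = 54$ ($w = \left(21 + 31\right) + 2 = 52 + 2 = 54$)
$w I \left(-4\right) = 54 \left(-232\right) \left(-4\right) = \left(-12528\right) \left(-4\right) = 50112$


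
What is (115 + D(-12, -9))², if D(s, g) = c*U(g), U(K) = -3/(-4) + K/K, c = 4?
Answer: 14884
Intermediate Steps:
U(K) = 7/4 (U(K) = -3*(-¼) + 1 = ¾ + 1 = 7/4)
D(s, g) = 7 (D(s, g) = 4*(7/4) = 7)
(115 + D(-12, -9))² = (115 + 7)² = 122² = 14884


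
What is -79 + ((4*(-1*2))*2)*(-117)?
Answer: 1793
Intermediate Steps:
-79 + ((4*(-1*2))*2)*(-117) = -79 + ((4*(-2))*2)*(-117) = -79 - 8*2*(-117) = -79 - 16*(-117) = -79 + 1872 = 1793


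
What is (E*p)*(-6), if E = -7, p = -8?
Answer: -336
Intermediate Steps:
(E*p)*(-6) = -7*(-8)*(-6) = 56*(-6) = -336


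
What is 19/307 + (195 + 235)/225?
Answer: 27257/13815 ≈ 1.9730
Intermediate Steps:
19/307 + (195 + 235)/225 = 19*(1/307) + 430*(1/225) = 19/307 + 86/45 = 27257/13815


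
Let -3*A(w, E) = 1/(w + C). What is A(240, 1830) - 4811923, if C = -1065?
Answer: -11909509424/2475 ≈ -4.8119e+6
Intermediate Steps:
A(w, E) = -1/(3*(-1065 + w)) (A(w, E) = -1/(3*(w - 1065)) = -1/(3*(-1065 + w)))
A(240, 1830) - 4811923 = -1/(-3195 + 3*240) - 4811923 = -1/(-3195 + 720) - 4811923 = -1/(-2475) - 4811923 = -1*(-1/2475) - 4811923 = 1/2475 - 4811923 = -11909509424/2475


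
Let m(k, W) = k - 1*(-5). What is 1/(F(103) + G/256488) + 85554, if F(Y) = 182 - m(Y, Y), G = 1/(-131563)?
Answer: 213635256707186214/2497080475055 ≈ 85554.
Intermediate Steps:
G = -1/131563 ≈ -7.6009e-6
m(k, W) = 5 + k (m(k, W) = k + 5 = 5 + k)
F(Y) = 177 - Y (F(Y) = 182 - (5 + Y) = 182 + (-5 - Y) = 177 - Y)
1/(F(103) + G/256488) + 85554 = 1/((177 - 1*103) - 1/131563/256488) + 85554 = 1/((177 - 103) - 1/131563*1/256488) + 85554 = 1/(74 - 1/33744330744) + 85554 = 1/(2497080475055/33744330744) + 85554 = 33744330744/2497080475055 + 85554 = 213635256707186214/2497080475055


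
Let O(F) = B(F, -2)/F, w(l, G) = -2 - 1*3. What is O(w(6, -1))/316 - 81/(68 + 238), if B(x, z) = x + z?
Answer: -6991/26860 ≈ -0.26028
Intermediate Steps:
w(l, G) = -5 (w(l, G) = -2 - 3 = -5)
O(F) = (-2 + F)/F (O(F) = (F - 2)/F = (-2 + F)/F)
O(w(6, -1))/316 - 81/(68 + 238) = ((-2 - 5)/(-5))/316 - 81/(68 + 238) = -⅕*(-7)*(1/316) - 81/306 = (7/5)*(1/316) - 81*1/306 = 7/1580 - 9/34 = -6991/26860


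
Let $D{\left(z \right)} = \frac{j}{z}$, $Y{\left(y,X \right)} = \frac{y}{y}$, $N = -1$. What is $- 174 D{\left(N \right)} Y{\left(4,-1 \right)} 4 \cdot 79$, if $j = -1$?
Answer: $-54984$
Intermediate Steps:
$Y{\left(y,X \right)} = 1$
$D{\left(z \right)} = - \frac{1}{z}$
$- 174 D{\left(N \right)} Y{\left(4,-1 \right)} 4 \cdot 79 = - 174 - \frac{1}{-1} \cdot 1 \cdot 4 \cdot 79 = - 174 \left(-1\right) \left(-1\right) 1 \cdot 4 \cdot 79 = - 174 \cdot 1 \cdot 1 \cdot 4 \cdot 79 = - 174 \cdot 1 \cdot 4 \cdot 79 = \left(-174\right) 4 \cdot 79 = \left(-696\right) 79 = -54984$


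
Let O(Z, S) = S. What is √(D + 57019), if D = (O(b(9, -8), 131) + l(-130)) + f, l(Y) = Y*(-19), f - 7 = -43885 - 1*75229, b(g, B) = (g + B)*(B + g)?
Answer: I*√59487 ≈ 243.9*I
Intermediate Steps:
b(g, B) = (B + g)² (b(g, B) = (B + g)*(B + g) = (B + g)²)
f = -119107 (f = 7 + (-43885 - 1*75229) = 7 + (-43885 - 75229) = 7 - 119114 = -119107)
l(Y) = -19*Y
D = -116506 (D = (131 - 19*(-130)) - 119107 = (131 + 2470) - 119107 = 2601 - 119107 = -116506)
√(D + 57019) = √(-116506 + 57019) = √(-59487) = I*√59487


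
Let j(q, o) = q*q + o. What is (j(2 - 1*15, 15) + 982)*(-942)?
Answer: -1098372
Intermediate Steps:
j(q, o) = o + q² (j(q, o) = q² + o = o + q²)
(j(2 - 1*15, 15) + 982)*(-942) = ((15 + (2 - 1*15)²) + 982)*(-942) = ((15 + (2 - 15)²) + 982)*(-942) = ((15 + (-13)²) + 982)*(-942) = ((15 + 169) + 982)*(-942) = (184 + 982)*(-942) = 1166*(-942) = -1098372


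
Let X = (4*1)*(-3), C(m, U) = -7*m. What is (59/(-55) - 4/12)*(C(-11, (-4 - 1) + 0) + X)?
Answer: -3016/33 ≈ -91.394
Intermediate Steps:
X = -12 (X = 4*(-3) = -12)
(59/(-55) - 4/12)*(C(-11, (-4 - 1) + 0) + X) = (59/(-55) - 4/12)*(-7*(-11) - 12) = (59*(-1/55) - 4*1/12)*(77 - 12) = (-59/55 - 1/3)*65 = -232/165*65 = -3016/33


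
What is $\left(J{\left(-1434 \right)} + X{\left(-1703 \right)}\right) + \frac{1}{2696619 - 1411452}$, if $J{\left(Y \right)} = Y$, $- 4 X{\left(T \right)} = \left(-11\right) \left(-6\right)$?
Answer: $- \frac{3728269465}{2570334} \approx -1450.5$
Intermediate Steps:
$X{\left(T \right)} = - \frac{33}{2}$ ($X{\left(T \right)} = - \frac{\left(-11\right) \left(-6\right)}{4} = \left(- \frac{1}{4}\right) 66 = - \frac{33}{2}$)
$\left(J{\left(-1434 \right)} + X{\left(-1703 \right)}\right) + \frac{1}{2696619 - 1411452} = \left(-1434 - \frac{33}{2}\right) + \frac{1}{2696619 - 1411452} = - \frac{2901}{2} + \frac{1}{1285167} = - \frac{3728269465}{2570334}$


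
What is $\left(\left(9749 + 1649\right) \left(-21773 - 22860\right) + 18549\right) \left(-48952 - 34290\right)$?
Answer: $42345903384170$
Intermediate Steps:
$\left(\left(9749 + 1649\right) \left(-21773 - 22860\right) + 18549\right) \left(-48952 - 34290\right) = \left(11398 \left(-44633\right) + 18549\right) \left(-83242\right) = \left(-508726934 + 18549\right) \left(-83242\right) = \left(-508708385\right) \left(-83242\right) = 42345903384170$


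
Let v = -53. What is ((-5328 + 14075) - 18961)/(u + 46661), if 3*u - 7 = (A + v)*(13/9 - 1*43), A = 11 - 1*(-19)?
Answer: -137889/634256 ≈ -0.21740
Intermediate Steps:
A = 30 (A = 11 + 19 = 30)
u = 8665/27 (u = 7/3 + ((30 - 53)*(13/9 - 1*43))/3 = 7/3 + (-23*(13*(1/9) - 43))/3 = 7/3 + (-23*(13/9 - 43))/3 = 7/3 + (-23*(-374/9))/3 = 7/3 + (1/3)*(8602/9) = 7/3 + 8602/27 = 8665/27 ≈ 320.93)
((-5328 + 14075) - 18961)/(u + 46661) = ((-5328 + 14075) - 18961)/(8665/27 + 46661) = (8747 - 18961)/(1268512/27) = -10214*27/1268512 = -137889/634256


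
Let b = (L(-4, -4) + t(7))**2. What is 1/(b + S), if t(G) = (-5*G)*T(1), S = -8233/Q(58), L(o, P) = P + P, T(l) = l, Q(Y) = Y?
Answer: 58/99009 ≈ 0.00058581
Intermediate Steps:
L(o, P) = 2*P
S = -8233/58 ≈ -141.95
t(G) = -5*G (t(G) = -5*G*1 = -5*G)
b = 1849 (b = (2*(-4) - 5*7)**2 = (-8 - 35)**2 = (-43)**2 = 1849)
1/(b + S) = 1/(1849 - 8233/58) = 1/(99009/58) = 58/99009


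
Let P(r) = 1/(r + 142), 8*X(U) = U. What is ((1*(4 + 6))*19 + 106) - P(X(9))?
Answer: 338912/1145 ≈ 295.99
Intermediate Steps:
X(U) = U/8
P(r) = 1/(142 + r)
((1*(4 + 6))*19 + 106) - P(X(9)) = ((1*(4 + 6))*19 + 106) - 1/(142 + (1/8)*9) = ((1*10)*19 + 106) - 1/(142 + 9/8) = (10*19 + 106) - 1/1145/8 = (190 + 106) - 1*8/1145 = 296 - 8/1145 = 338912/1145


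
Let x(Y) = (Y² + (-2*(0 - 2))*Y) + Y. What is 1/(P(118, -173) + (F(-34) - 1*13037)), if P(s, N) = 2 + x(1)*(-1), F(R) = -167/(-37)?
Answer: -37/482350 ≈ -7.6708e-5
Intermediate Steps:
F(R) = 167/37 (F(R) = -167*(-1/37) = 167/37)
x(Y) = Y² + 5*Y (x(Y) = (Y² + (-2*(-2))*Y) + Y = (Y² + 4*Y) + Y = Y² + 5*Y)
P(s, N) = -4 (P(s, N) = 2 + (1*(5 + 1))*(-1) = 2 + (1*6)*(-1) = 2 + 6*(-1) = 2 - 6 = -4)
1/(P(118, -173) + (F(-34) - 1*13037)) = 1/(-4 + (167/37 - 1*13037)) = 1/(-4 + (167/37 - 13037)) = 1/(-4 - 482202/37) = 1/(-482350/37) = -37/482350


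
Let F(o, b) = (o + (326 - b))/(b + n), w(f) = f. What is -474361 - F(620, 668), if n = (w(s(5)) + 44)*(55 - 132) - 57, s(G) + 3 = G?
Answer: -1390351813/2931 ≈ -4.7436e+5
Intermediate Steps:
s(G) = -3 + G
n = -3599 (n = ((-3 + 5) + 44)*(55 - 132) - 57 = (2 + 44)*(-77) - 57 = 46*(-77) - 57 = -3542 - 57 = -3599)
F(o, b) = (326 + o - b)/(-3599 + b) (F(o, b) = (o + (326 - b))/(b - 3599) = (326 + o - b)/(-3599 + b))
-474361 - F(620, 668) = -474361 - (-326 + 668 - 1*620)/(3599 - 1*668) = -474361 - (-326 + 668 - 620)/(3599 - 668) = -474361 - (-278)/2931 = -474361 - 1*(-278/2931) = -474361 + 278/2931 = -1390351813/2931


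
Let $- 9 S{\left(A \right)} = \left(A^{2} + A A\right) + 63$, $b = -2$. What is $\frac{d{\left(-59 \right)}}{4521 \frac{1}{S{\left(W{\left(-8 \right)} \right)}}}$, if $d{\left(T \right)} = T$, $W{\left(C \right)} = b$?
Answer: $\frac{4189}{40689} \approx 0.10295$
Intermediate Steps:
$W{\left(C \right)} = -2$
$S{\left(A \right)} = -7 - \frac{2 A^{2}}{9}$ ($S{\left(A \right)} = - \frac{\left(A^{2} + A A\right) + 63}{9} = - \frac{\left(A^{2} + A^{2}\right) + 63}{9} = - \frac{2 A^{2} + 63}{9} = - \frac{63 + 2 A^{2}}{9} = -7 - \frac{2 A^{2}}{9}$)
$\frac{d{\left(-59 \right)}}{4521 \frac{1}{S{\left(W{\left(-8 \right)} \right)}}} = - \frac{59}{4521 \frac{1}{-7 - \frac{2 \left(-2\right)^{2}}{9}}} = - \frac{59}{4521 \frac{1}{-7 - \frac{8}{9}}} = - \frac{59}{4521 \frac{1}{- \frac{71}{9}}} = - \frac{59}{4521 \left(- \frac{9}{71}\right)} = - \frac{59}{- \frac{40689}{71}} = \left(-59\right) \left(- \frac{71}{40689}\right) = \frac{4189}{40689}$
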